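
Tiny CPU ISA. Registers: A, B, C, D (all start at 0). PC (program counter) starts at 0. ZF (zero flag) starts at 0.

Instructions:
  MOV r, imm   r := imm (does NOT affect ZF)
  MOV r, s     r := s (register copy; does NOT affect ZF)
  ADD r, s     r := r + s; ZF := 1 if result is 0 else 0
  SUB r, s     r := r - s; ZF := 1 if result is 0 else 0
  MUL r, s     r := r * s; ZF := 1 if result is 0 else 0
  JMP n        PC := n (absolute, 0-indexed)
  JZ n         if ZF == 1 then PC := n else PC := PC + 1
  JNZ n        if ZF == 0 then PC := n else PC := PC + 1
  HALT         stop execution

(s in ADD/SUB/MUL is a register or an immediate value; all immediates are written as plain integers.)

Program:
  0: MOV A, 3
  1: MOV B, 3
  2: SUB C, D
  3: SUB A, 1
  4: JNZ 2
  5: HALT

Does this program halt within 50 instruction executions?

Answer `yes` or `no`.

Step 1: PC=0 exec 'MOV A, 3'. After: A=3 B=0 C=0 D=0 ZF=0 PC=1
Step 2: PC=1 exec 'MOV B, 3'. After: A=3 B=3 C=0 D=0 ZF=0 PC=2
Step 3: PC=2 exec 'SUB C, D'. After: A=3 B=3 C=0 D=0 ZF=1 PC=3
Step 4: PC=3 exec 'SUB A, 1'. After: A=2 B=3 C=0 D=0 ZF=0 PC=4
Step 5: PC=4 exec 'JNZ 2'. After: A=2 B=3 C=0 D=0 ZF=0 PC=2
Step 6: PC=2 exec 'SUB C, D'. After: A=2 B=3 C=0 D=0 ZF=1 PC=3
Step 7: PC=3 exec 'SUB A, 1'. After: A=1 B=3 C=0 D=0 ZF=0 PC=4
Step 8: PC=4 exec 'JNZ 2'. After: A=1 B=3 C=0 D=0 ZF=0 PC=2
Step 9: PC=2 exec 'SUB C, D'. After: A=1 B=3 C=0 D=0 ZF=1 PC=3
Step 10: PC=3 exec 'SUB A, 1'. After: A=0 B=3 C=0 D=0 ZF=1 PC=4
Step 11: PC=4 exec 'JNZ 2'. After: A=0 B=3 C=0 D=0 ZF=1 PC=5
Step 12: PC=5 exec 'HALT'. After: A=0 B=3 C=0 D=0 ZF=1 PC=5 HALTED

Answer: yes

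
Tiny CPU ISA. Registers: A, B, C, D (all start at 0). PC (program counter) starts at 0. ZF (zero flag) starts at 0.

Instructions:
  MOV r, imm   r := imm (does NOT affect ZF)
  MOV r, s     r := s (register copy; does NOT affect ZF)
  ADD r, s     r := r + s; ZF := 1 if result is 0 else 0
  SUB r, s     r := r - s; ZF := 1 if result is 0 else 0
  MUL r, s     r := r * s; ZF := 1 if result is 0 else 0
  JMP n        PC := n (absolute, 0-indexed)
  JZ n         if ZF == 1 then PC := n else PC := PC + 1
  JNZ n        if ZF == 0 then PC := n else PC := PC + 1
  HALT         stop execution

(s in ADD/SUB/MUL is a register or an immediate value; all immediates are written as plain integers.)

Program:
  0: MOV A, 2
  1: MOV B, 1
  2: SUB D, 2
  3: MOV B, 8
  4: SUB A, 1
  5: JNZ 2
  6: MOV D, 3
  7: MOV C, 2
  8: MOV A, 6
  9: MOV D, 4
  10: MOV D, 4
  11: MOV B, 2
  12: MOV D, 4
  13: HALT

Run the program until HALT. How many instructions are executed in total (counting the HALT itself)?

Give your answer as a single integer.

Answer: 18

Derivation:
Step 1: PC=0 exec 'MOV A, 2'. After: A=2 B=0 C=0 D=0 ZF=0 PC=1
Step 2: PC=1 exec 'MOV B, 1'. After: A=2 B=1 C=0 D=0 ZF=0 PC=2
Step 3: PC=2 exec 'SUB D, 2'. After: A=2 B=1 C=0 D=-2 ZF=0 PC=3
Step 4: PC=3 exec 'MOV B, 8'. After: A=2 B=8 C=0 D=-2 ZF=0 PC=4
Step 5: PC=4 exec 'SUB A, 1'. After: A=1 B=8 C=0 D=-2 ZF=0 PC=5
Step 6: PC=5 exec 'JNZ 2'. After: A=1 B=8 C=0 D=-2 ZF=0 PC=2
Step 7: PC=2 exec 'SUB D, 2'. After: A=1 B=8 C=0 D=-4 ZF=0 PC=3
Step 8: PC=3 exec 'MOV B, 8'. After: A=1 B=8 C=0 D=-4 ZF=0 PC=4
Step 9: PC=4 exec 'SUB A, 1'. After: A=0 B=8 C=0 D=-4 ZF=1 PC=5
Step 10: PC=5 exec 'JNZ 2'. After: A=0 B=8 C=0 D=-4 ZF=1 PC=6
Step 11: PC=6 exec 'MOV D, 3'. After: A=0 B=8 C=0 D=3 ZF=1 PC=7
Step 12: PC=7 exec 'MOV C, 2'. After: A=0 B=8 C=2 D=3 ZF=1 PC=8
Step 13: PC=8 exec 'MOV A, 6'. After: A=6 B=8 C=2 D=3 ZF=1 PC=9
Step 14: PC=9 exec 'MOV D, 4'. After: A=6 B=8 C=2 D=4 ZF=1 PC=10
Step 15: PC=10 exec 'MOV D, 4'. After: A=6 B=8 C=2 D=4 ZF=1 PC=11
Step 16: PC=11 exec 'MOV B, 2'. After: A=6 B=2 C=2 D=4 ZF=1 PC=12
Step 17: PC=12 exec 'MOV D, 4'. After: A=6 B=2 C=2 D=4 ZF=1 PC=13
Step 18: PC=13 exec 'HALT'. After: A=6 B=2 C=2 D=4 ZF=1 PC=13 HALTED
Total instructions executed: 18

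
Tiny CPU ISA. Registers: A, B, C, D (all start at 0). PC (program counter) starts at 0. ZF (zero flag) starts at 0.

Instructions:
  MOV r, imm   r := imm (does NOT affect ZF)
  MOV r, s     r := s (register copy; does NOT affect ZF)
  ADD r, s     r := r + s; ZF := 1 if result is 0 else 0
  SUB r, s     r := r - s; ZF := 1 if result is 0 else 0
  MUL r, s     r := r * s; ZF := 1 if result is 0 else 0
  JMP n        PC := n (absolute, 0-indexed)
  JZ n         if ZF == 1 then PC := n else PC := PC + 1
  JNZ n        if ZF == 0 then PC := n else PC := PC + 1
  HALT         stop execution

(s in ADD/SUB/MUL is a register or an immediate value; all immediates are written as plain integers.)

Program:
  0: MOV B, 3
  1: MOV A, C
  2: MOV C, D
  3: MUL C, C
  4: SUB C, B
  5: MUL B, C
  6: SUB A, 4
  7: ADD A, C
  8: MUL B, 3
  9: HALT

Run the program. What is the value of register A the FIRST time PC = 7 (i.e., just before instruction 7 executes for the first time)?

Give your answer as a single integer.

Step 1: PC=0 exec 'MOV B, 3'. After: A=0 B=3 C=0 D=0 ZF=0 PC=1
Step 2: PC=1 exec 'MOV A, C'. After: A=0 B=3 C=0 D=0 ZF=0 PC=2
Step 3: PC=2 exec 'MOV C, D'. After: A=0 B=3 C=0 D=0 ZF=0 PC=3
Step 4: PC=3 exec 'MUL C, C'. After: A=0 B=3 C=0 D=0 ZF=1 PC=4
Step 5: PC=4 exec 'SUB C, B'. After: A=0 B=3 C=-3 D=0 ZF=0 PC=5
Step 6: PC=5 exec 'MUL B, C'. After: A=0 B=-9 C=-3 D=0 ZF=0 PC=6
Step 7: PC=6 exec 'SUB A, 4'. After: A=-4 B=-9 C=-3 D=0 ZF=0 PC=7
First time PC=7: A=-4

-4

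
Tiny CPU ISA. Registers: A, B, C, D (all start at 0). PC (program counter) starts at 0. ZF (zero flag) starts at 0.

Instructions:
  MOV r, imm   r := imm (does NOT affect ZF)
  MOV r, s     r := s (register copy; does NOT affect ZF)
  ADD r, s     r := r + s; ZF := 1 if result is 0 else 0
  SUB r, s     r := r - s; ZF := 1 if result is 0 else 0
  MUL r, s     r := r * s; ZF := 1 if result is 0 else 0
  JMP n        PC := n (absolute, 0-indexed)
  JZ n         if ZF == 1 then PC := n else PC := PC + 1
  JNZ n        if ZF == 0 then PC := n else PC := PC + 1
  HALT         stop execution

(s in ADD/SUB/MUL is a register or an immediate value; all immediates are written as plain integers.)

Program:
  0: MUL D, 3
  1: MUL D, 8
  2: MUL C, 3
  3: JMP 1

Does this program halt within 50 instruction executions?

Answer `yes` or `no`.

Answer: no

Derivation:
Step 1: PC=0 exec 'MUL D, 3'. After: A=0 B=0 C=0 D=0 ZF=1 PC=1
Step 2: PC=1 exec 'MUL D, 8'. After: A=0 B=0 C=0 D=0 ZF=1 PC=2
Step 3: PC=2 exec 'MUL C, 3'. After: A=0 B=0 C=0 D=0 ZF=1 PC=3
Step 4: PC=3 exec 'JMP 1'. After: A=0 B=0 C=0 D=0 ZF=1 PC=1
State after step 4 equals state after step 1: the program is in a cycle of length 3 and will never halt.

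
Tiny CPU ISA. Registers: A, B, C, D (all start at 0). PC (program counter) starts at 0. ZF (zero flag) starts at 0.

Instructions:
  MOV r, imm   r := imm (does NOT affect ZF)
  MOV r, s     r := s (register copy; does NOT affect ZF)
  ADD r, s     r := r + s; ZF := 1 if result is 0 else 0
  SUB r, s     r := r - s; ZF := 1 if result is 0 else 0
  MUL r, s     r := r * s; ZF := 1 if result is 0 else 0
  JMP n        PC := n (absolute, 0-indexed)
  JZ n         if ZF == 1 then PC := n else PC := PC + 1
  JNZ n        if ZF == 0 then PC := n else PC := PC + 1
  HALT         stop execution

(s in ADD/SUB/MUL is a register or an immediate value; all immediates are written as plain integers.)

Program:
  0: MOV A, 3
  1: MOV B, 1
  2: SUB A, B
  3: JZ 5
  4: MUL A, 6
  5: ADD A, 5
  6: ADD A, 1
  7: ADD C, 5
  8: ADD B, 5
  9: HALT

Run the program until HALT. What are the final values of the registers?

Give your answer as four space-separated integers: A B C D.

Answer: 18 6 5 0

Derivation:
Step 1: PC=0 exec 'MOV A, 3'. After: A=3 B=0 C=0 D=0 ZF=0 PC=1
Step 2: PC=1 exec 'MOV B, 1'. After: A=3 B=1 C=0 D=0 ZF=0 PC=2
Step 3: PC=2 exec 'SUB A, B'. After: A=2 B=1 C=0 D=0 ZF=0 PC=3
Step 4: PC=3 exec 'JZ 5'. After: A=2 B=1 C=0 D=0 ZF=0 PC=4
Step 5: PC=4 exec 'MUL A, 6'. After: A=12 B=1 C=0 D=0 ZF=0 PC=5
Step 6: PC=5 exec 'ADD A, 5'. After: A=17 B=1 C=0 D=0 ZF=0 PC=6
Step 7: PC=6 exec 'ADD A, 1'. After: A=18 B=1 C=0 D=0 ZF=0 PC=7
Step 8: PC=7 exec 'ADD C, 5'. After: A=18 B=1 C=5 D=0 ZF=0 PC=8
Step 9: PC=8 exec 'ADD B, 5'. After: A=18 B=6 C=5 D=0 ZF=0 PC=9
Step 10: PC=9 exec 'HALT'. After: A=18 B=6 C=5 D=0 ZF=0 PC=9 HALTED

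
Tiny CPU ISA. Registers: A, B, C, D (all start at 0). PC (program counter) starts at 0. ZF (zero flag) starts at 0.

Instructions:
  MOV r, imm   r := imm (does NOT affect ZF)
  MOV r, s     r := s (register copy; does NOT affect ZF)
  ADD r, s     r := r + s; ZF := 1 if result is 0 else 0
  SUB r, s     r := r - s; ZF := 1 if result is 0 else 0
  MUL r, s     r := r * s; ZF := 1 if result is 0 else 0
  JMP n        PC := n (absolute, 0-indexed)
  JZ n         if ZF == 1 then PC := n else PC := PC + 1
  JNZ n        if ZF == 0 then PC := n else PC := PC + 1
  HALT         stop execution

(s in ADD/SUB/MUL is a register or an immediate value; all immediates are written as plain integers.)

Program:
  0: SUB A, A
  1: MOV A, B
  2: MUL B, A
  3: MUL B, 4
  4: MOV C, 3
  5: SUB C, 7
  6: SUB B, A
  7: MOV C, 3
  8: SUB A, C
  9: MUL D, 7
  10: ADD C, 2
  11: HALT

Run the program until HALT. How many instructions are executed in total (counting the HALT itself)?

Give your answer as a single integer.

Step 1: PC=0 exec 'SUB A, A'. After: A=0 B=0 C=0 D=0 ZF=1 PC=1
Step 2: PC=1 exec 'MOV A, B'. After: A=0 B=0 C=0 D=0 ZF=1 PC=2
Step 3: PC=2 exec 'MUL B, A'. After: A=0 B=0 C=0 D=0 ZF=1 PC=3
Step 4: PC=3 exec 'MUL B, 4'. After: A=0 B=0 C=0 D=0 ZF=1 PC=4
Step 5: PC=4 exec 'MOV C, 3'. After: A=0 B=0 C=3 D=0 ZF=1 PC=5
Step 6: PC=5 exec 'SUB C, 7'. After: A=0 B=0 C=-4 D=0 ZF=0 PC=6
Step 7: PC=6 exec 'SUB B, A'. After: A=0 B=0 C=-4 D=0 ZF=1 PC=7
Step 8: PC=7 exec 'MOV C, 3'. After: A=0 B=0 C=3 D=0 ZF=1 PC=8
Step 9: PC=8 exec 'SUB A, C'. After: A=-3 B=0 C=3 D=0 ZF=0 PC=9
Step 10: PC=9 exec 'MUL D, 7'. After: A=-3 B=0 C=3 D=0 ZF=1 PC=10
Step 11: PC=10 exec 'ADD C, 2'. After: A=-3 B=0 C=5 D=0 ZF=0 PC=11
Step 12: PC=11 exec 'HALT'. After: A=-3 B=0 C=5 D=0 ZF=0 PC=11 HALTED
Total instructions executed: 12

Answer: 12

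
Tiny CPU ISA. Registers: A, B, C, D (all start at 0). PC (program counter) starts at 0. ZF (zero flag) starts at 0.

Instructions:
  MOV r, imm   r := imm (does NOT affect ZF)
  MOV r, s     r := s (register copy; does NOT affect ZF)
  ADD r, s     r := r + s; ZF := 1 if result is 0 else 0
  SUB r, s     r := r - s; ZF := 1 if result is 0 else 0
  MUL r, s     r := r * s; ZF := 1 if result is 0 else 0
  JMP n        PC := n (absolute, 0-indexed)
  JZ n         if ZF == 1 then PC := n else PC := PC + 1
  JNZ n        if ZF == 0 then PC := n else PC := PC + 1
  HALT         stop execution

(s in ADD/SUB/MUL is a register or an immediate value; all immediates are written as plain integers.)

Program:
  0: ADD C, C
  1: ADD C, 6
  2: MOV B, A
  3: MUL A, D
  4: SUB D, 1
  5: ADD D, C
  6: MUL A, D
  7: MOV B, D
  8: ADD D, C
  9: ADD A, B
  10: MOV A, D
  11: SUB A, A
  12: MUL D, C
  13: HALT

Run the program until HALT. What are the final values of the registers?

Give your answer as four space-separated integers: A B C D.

Step 1: PC=0 exec 'ADD C, C'. After: A=0 B=0 C=0 D=0 ZF=1 PC=1
Step 2: PC=1 exec 'ADD C, 6'. After: A=0 B=0 C=6 D=0 ZF=0 PC=2
Step 3: PC=2 exec 'MOV B, A'. After: A=0 B=0 C=6 D=0 ZF=0 PC=3
Step 4: PC=3 exec 'MUL A, D'. After: A=0 B=0 C=6 D=0 ZF=1 PC=4
Step 5: PC=4 exec 'SUB D, 1'. After: A=0 B=0 C=6 D=-1 ZF=0 PC=5
Step 6: PC=5 exec 'ADD D, C'. After: A=0 B=0 C=6 D=5 ZF=0 PC=6
Step 7: PC=6 exec 'MUL A, D'. After: A=0 B=0 C=6 D=5 ZF=1 PC=7
Step 8: PC=7 exec 'MOV B, D'. After: A=0 B=5 C=6 D=5 ZF=1 PC=8
Step 9: PC=8 exec 'ADD D, C'. After: A=0 B=5 C=6 D=11 ZF=0 PC=9
Step 10: PC=9 exec 'ADD A, B'. After: A=5 B=5 C=6 D=11 ZF=0 PC=10
Step 11: PC=10 exec 'MOV A, D'. After: A=11 B=5 C=6 D=11 ZF=0 PC=11
Step 12: PC=11 exec 'SUB A, A'. After: A=0 B=5 C=6 D=11 ZF=1 PC=12
Step 13: PC=12 exec 'MUL D, C'. After: A=0 B=5 C=6 D=66 ZF=0 PC=13
Step 14: PC=13 exec 'HALT'. After: A=0 B=5 C=6 D=66 ZF=0 PC=13 HALTED

Answer: 0 5 6 66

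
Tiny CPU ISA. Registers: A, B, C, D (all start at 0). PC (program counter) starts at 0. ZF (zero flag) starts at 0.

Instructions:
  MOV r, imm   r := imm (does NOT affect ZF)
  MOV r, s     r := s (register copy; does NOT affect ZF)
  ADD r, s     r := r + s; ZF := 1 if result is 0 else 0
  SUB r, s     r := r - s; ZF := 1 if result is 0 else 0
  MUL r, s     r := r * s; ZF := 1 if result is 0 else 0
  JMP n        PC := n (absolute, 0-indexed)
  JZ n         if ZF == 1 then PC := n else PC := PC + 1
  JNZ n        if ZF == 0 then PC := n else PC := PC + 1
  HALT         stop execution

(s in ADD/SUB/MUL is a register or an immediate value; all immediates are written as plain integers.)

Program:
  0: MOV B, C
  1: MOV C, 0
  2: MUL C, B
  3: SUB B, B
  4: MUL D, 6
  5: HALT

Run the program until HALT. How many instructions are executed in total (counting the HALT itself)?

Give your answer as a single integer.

Answer: 6

Derivation:
Step 1: PC=0 exec 'MOV B, C'. After: A=0 B=0 C=0 D=0 ZF=0 PC=1
Step 2: PC=1 exec 'MOV C, 0'. After: A=0 B=0 C=0 D=0 ZF=0 PC=2
Step 3: PC=2 exec 'MUL C, B'. After: A=0 B=0 C=0 D=0 ZF=1 PC=3
Step 4: PC=3 exec 'SUB B, B'. After: A=0 B=0 C=0 D=0 ZF=1 PC=4
Step 5: PC=4 exec 'MUL D, 6'. After: A=0 B=0 C=0 D=0 ZF=1 PC=5
Step 6: PC=5 exec 'HALT'. After: A=0 B=0 C=0 D=0 ZF=1 PC=5 HALTED
Total instructions executed: 6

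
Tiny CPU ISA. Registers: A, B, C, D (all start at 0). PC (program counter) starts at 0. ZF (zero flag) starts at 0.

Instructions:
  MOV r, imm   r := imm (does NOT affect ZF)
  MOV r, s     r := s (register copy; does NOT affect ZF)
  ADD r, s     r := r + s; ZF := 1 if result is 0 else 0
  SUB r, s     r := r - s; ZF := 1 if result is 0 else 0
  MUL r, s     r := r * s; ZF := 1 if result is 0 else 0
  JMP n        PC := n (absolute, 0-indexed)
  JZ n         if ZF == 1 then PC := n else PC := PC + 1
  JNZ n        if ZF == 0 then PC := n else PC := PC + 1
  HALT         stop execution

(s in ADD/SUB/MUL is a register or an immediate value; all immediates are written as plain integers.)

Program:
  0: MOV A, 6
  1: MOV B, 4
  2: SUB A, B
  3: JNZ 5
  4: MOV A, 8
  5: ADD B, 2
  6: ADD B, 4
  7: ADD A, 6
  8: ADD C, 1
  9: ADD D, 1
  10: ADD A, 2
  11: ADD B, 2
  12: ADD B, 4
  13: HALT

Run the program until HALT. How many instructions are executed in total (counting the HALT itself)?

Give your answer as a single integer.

Step 1: PC=0 exec 'MOV A, 6'. After: A=6 B=0 C=0 D=0 ZF=0 PC=1
Step 2: PC=1 exec 'MOV B, 4'. After: A=6 B=4 C=0 D=0 ZF=0 PC=2
Step 3: PC=2 exec 'SUB A, B'. After: A=2 B=4 C=0 D=0 ZF=0 PC=3
Step 4: PC=3 exec 'JNZ 5'. After: A=2 B=4 C=0 D=0 ZF=0 PC=5
Step 5: PC=5 exec 'ADD B, 2'. After: A=2 B=6 C=0 D=0 ZF=0 PC=6
Step 6: PC=6 exec 'ADD B, 4'. After: A=2 B=10 C=0 D=0 ZF=0 PC=7
Step 7: PC=7 exec 'ADD A, 6'. After: A=8 B=10 C=0 D=0 ZF=0 PC=8
Step 8: PC=8 exec 'ADD C, 1'. After: A=8 B=10 C=1 D=0 ZF=0 PC=9
Step 9: PC=9 exec 'ADD D, 1'. After: A=8 B=10 C=1 D=1 ZF=0 PC=10
Step 10: PC=10 exec 'ADD A, 2'. After: A=10 B=10 C=1 D=1 ZF=0 PC=11
Step 11: PC=11 exec 'ADD B, 2'. After: A=10 B=12 C=1 D=1 ZF=0 PC=12
Step 12: PC=12 exec 'ADD B, 4'. After: A=10 B=16 C=1 D=1 ZF=0 PC=13
Step 13: PC=13 exec 'HALT'. After: A=10 B=16 C=1 D=1 ZF=0 PC=13 HALTED
Total instructions executed: 13

Answer: 13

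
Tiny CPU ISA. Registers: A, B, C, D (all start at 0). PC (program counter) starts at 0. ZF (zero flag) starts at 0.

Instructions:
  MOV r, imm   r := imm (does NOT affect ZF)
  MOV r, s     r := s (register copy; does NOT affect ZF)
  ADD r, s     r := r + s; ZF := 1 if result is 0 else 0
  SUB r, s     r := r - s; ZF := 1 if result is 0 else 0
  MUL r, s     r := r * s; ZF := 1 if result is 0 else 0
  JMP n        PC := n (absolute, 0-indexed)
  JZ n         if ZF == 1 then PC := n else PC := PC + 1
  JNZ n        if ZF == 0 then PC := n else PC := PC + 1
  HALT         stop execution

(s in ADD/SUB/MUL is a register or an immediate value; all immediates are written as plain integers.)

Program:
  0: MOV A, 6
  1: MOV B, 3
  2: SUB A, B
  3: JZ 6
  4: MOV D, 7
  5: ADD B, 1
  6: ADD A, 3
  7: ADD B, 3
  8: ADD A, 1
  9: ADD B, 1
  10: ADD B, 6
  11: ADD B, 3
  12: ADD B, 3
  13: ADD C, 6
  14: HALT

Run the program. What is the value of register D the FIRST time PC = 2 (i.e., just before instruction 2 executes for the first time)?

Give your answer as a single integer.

Step 1: PC=0 exec 'MOV A, 6'. After: A=6 B=0 C=0 D=0 ZF=0 PC=1
Step 2: PC=1 exec 'MOV B, 3'. After: A=6 B=3 C=0 D=0 ZF=0 PC=2
First time PC=2: D=0

0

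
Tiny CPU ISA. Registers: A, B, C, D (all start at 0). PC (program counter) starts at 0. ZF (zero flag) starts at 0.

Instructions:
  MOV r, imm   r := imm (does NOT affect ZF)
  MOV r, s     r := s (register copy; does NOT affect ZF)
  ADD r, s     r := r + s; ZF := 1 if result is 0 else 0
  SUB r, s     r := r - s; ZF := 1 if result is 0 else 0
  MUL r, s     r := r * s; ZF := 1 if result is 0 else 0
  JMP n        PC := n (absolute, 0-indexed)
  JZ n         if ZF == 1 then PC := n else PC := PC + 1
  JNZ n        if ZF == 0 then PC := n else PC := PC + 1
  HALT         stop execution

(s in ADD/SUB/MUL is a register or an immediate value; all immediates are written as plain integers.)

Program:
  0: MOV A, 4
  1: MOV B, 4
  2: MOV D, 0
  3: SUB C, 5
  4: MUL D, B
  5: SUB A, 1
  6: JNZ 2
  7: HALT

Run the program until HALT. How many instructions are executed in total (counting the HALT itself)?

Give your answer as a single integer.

Answer: 23

Derivation:
Step 1: PC=0 exec 'MOV A, 4'. After: A=4 B=0 C=0 D=0 ZF=0 PC=1
Step 2: PC=1 exec 'MOV B, 4'. After: A=4 B=4 C=0 D=0 ZF=0 PC=2
Step 3: PC=2 exec 'MOV D, 0'. After: A=4 B=4 C=0 D=0 ZF=0 PC=3
Step 4: PC=3 exec 'SUB C, 5'. After: A=4 B=4 C=-5 D=0 ZF=0 PC=4
Step 5: PC=4 exec 'MUL D, B'. After: A=4 B=4 C=-5 D=0 ZF=1 PC=5
Step 6: PC=5 exec 'SUB A, 1'. After: A=3 B=4 C=-5 D=0 ZF=0 PC=6
Step 7: PC=6 exec 'JNZ 2'. After: A=3 B=4 C=-5 D=0 ZF=0 PC=2
Step 8: PC=2 exec 'MOV D, 0'. After: A=3 B=4 C=-5 D=0 ZF=0 PC=3
Step 9: PC=3 exec 'SUB C, 5'. After: A=3 B=4 C=-10 D=0 ZF=0 PC=4
Step 10: PC=4 exec 'MUL D, B'. After: A=3 B=4 C=-10 D=0 ZF=1 PC=5
Step 11: PC=5 exec 'SUB A, 1'. After: A=2 B=4 C=-10 D=0 ZF=0 PC=6
Step 12: PC=6 exec 'JNZ 2'. After: A=2 B=4 C=-10 D=0 ZF=0 PC=2
Step 13: PC=2 exec 'MOV D, 0'. After: A=2 B=4 C=-10 D=0 ZF=0 PC=3
Step 14: PC=3 exec 'SUB C, 5'. After: A=2 B=4 C=-15 D=0 ZF=0 PC=4
Step 15: PC=4 exec 'MUL D, B'. After: A=2 B=4 C=-15 D=0 ZF=1 PC=5
Step 16: PC=5 exec 'SUB A, 1'. After: A=1 B=4 C=-15 D=0 ZF=0 PC=6
Step 17: PC=6 exec 'JNZ 2'. After: A=1 B=4 C=-15 D=0 ZF=0 PC=2
Step 18: PC=2 exec 'MOV D, 0'. After: A=1 B=4 C=-15 D=0 ZF=0 PC=3
Step 19: PC=3 exec 'SUB C, 5'. After: A=1 B=4 C=-20 D=0 ZF=0 PC=4
Step 20: PC=4 exec 'MUL D, B'. After: A=1 B=4 C=-20 D=0 ZF=1 PC=5
Step 21: PC=5 exec 'SUB A, 1'. After: A=0 B=4 C=-20 D=0 ZF=1 PC=6
Step 22: PC=6 exec 'JNZ 2'. After: A=0 B=4 C=-20 D=0 ZF=1 PC=7
Step 23: PC=7 exec 'HALT'. After: A=0 B=4 C=-20 D=0 ZF=1 PC=7 HALTED
Total instructions executed: 23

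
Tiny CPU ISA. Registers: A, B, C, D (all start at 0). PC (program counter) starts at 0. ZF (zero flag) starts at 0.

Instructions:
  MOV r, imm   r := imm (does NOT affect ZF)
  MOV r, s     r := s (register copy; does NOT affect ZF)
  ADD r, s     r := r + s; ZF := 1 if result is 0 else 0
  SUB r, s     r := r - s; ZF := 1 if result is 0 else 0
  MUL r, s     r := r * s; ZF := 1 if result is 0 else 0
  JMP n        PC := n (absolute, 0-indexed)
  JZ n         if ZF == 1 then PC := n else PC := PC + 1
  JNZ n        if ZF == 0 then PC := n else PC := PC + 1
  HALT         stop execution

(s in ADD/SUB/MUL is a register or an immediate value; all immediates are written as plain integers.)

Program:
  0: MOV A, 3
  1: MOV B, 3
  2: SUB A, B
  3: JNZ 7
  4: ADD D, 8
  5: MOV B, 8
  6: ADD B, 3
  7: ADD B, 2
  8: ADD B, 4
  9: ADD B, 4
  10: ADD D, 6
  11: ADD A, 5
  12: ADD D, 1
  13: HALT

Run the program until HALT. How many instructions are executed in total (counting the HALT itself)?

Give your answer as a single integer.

Step 1: PC=0 exec 'MOV A, 3'. After: A=3 B=0 C=0 D=0 ZF=0 PC=1
Step 2: PC=1 exec 'MOV B, 3'. After: A=3 B=3 C=0 D=0 ZF=0 PC=2
Step 3: PC=2 exec 'SUB A, B'. After: A=0 B=3 C=0 D=0 ZF=1 PC=3
Step 4: PC=3 exec 'JNZ 7'. After: A=0 B=3 C=0 D=0 ZF=1 PC=4
Step 5: PC=4 exec 'ADD D, 8'. After: A=0 B=3 C=0 D=8 ZF=0 PC=5
Step 6: PC=5 exec 'MOV B, 8'. After: A=0 B=8 C=0 D=8 ZF=0 PC=6
Step 7: PC=6 exec 'ADD B, 3'. After: A=0 B=11 C=0 D=8 ZF=0 PC=7
Step 8: PC=7 exec 'ADD B, 2'. After: A=0 B=13 C=0 D=8 ZF=0 PC=8
Step 9: PC=8 exec 'ADD B, 4'. After: A=0 B=17 C=0 D=8 ZF=0 PC=9
Step 10: PC=9 exec 'ADD B, 4'. After: A=0 B=21 C=0 D=8 ZF=0 PC=10
Step 11: PC=10 exec 'ADD D, 6'. After: A=0 B=21 C=0 D=14 ZF=0 PC=11
Step 12: PC=11 exec 'ADD A, 5'. After: A=5 B=21 C=0 D=14 ZF=0 PC=12
Step 13: PC=12 exec 'ADD D, 1'. After: A=5 B=21 C=0 D=15 ZF=0 PC=13
Step 14: PC=13 exec 'HALT'. After: A=5 B=21 C=0 D=15 ZF=0 PC=13 HALTED
Total instructions executed: 14

Answer: 14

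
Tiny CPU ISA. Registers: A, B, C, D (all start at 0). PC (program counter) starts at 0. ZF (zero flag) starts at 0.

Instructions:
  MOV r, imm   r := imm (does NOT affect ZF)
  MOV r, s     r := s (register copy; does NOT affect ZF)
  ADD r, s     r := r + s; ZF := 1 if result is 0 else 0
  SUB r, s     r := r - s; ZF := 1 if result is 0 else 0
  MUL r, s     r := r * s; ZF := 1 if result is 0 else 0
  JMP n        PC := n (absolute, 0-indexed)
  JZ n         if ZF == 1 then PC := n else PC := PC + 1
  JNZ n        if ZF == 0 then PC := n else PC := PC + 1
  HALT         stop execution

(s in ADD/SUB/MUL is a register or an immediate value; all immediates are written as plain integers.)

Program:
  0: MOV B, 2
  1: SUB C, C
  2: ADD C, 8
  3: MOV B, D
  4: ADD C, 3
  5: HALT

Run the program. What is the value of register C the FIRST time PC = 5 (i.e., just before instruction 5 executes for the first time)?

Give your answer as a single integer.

Step 1: PC=0 exec 'MOV B, 2'. After: A=0 B=2 C=0 D=0 ZF=0 PC=1
Step 2: PC=1 exec 'SUB C, C'. After: A=0 B=2 C=0 D=0 ZF=1 PC=2
Step 3: PC=2 exec 'ADD C, 8'. After: A=0 B=2 C=8 D=0 ZF=0 PC=3
Step 4: PC=3 exec 'MOV B, D'. After: A=0 B=0 C=8 D=0 ZF=0 PC=4
Step 5: PC=4 exec 'ADD C, 3'. After: A=0 B=0 C=11 D=0 ZF=0 PC=5
First time PC=5: C=11

11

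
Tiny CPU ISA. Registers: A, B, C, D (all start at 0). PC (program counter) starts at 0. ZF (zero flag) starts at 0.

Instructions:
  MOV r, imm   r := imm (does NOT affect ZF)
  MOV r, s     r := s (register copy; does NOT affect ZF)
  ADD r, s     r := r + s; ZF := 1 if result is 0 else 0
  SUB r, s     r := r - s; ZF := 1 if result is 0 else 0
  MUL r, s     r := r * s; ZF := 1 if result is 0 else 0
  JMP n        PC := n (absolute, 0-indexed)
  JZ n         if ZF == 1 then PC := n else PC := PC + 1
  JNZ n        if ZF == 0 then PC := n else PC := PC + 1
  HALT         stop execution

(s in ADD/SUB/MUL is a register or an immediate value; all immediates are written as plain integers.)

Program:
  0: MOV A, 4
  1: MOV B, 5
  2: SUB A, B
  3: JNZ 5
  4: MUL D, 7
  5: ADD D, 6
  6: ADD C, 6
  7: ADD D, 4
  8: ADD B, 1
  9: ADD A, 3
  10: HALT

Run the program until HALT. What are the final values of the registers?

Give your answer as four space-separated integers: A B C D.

Step 1: PC=0 exec 'MOV A, 4'. After: A=4 B=0 C=0 D=0 ZF=0 PC=1
Step 2: PC=1 exec 'MOV B, 5'. After: A=4 B=5 C=0 D=0 ZF=0 PC=2
Step 3: PC=2 exec 'SUB A, B'. After: A=-1 B=5 C=0 D=0 ZF=0 PC=3
Step 4: PC=3 exec 'JNZ 5'. After: A=-1 B=5 C=0 D=0 ZF=0 PC=5
Step 5: PC=5 exec 'ADD D, 6'. After: A=-1 B=5 C=0 D=6 ZF=0 PC=6
Step 6: PC=6 exec 'ADD C, 6'. After: A=-1 B=5 C=6 D=6 ZF=0 PC=7
Step 7: PC=7 exec 'ADD D, 4'. After: A=-1 B=5 C=6 D=10 ZF=0 PC=8
Step 8: PC=8 exec 'ADD B, 1'. After: A=-1 B=6 C=6 D=10 ZF=0 PC=9
Step 9: PC=9 exec 'ADD A, 3'. After: A=2 B=6 C=6 D=10 ZF=0 PC=10
Step 10: PC=10 exec 'HALT'. After: A=2 B=6 C=6 D=10 ZF=0 PC=10 HALTED

Answer: 2 6 6 10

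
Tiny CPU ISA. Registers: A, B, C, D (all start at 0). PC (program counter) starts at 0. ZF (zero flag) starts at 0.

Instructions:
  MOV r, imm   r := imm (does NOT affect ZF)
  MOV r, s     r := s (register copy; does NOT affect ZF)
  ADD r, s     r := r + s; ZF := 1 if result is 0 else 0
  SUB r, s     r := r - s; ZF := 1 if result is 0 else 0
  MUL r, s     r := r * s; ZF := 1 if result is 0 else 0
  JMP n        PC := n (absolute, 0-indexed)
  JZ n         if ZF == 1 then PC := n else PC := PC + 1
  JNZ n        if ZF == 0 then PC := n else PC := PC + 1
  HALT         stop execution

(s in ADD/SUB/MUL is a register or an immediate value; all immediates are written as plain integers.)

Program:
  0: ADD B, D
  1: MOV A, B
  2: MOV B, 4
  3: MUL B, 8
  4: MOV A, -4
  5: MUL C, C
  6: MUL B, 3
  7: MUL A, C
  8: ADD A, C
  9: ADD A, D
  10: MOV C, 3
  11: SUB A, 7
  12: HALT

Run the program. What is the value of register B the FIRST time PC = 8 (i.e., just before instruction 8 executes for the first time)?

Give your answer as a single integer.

Step 1: PC=0 exec 'ADD B, D'. After: A=0 B=0 C=0 D=0 ZF=1 PC=1
Step 2: PC=1 exec 'MOV A, B'. After: A=0 B=0 C=0 D=0 ZF=1 PC=2
Step 3: PC=2 exec 'MOV B, 4'. After: A=0 B=4 C=0 D=0 ZF=1 PC=3
Step 4: PC=3 exec 'MUL B, 8'. After: A=0 B=32 C=0 D=0 ZF=0 PC=4
Step 5: PC=4 exec 'MOV A, -4'. After: A=-4 B=32 C=0 D=0 ZF=0 PC=5
Step 6: PC=5 exec 'MUL C, C'. After: A=-4 B=32 C=0 D=0 ZF=1 PC=6
Step 7: PC=6 exec 'MUL B, 3'. After: A=-4 B=96 C=0 D=0 ZF=0 PC=7
Step 8: PC=7 exec 'MUL A, C'. After: A=0 B=96 C=0 D=0 ZF=1 PC=8
First time PC=8: B=96

96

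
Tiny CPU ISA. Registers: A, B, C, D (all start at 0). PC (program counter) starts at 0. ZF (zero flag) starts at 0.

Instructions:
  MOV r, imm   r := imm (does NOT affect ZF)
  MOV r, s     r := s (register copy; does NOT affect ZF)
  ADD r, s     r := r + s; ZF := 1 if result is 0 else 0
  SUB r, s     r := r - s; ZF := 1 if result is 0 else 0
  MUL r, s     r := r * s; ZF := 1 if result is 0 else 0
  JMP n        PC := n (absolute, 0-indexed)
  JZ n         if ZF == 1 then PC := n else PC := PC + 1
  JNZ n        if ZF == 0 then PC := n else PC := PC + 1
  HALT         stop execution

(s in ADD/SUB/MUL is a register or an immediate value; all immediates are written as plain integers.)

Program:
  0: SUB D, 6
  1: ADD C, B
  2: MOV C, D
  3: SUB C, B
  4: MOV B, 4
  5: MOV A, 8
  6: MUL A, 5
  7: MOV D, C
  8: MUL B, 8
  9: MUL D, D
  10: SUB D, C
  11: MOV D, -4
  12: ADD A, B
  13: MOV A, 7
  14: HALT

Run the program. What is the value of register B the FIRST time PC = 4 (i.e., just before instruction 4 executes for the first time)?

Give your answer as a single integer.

Step 1: PC=0 exec 'SUB D, 6'. After: A=0 B=0 C=0 D=-6 ZF=0 PC=1
Step 2: PC=1 exec 'ADD C, B'. After: A=0 B=0 C=0 D=-6 ZF=1 PC=2
Step 3: PC=2 exec 'MOV C, D'. After: A=0 B=0 C=-6 D=-6 ZF=1 PC=3
Step 4: PC=3 exec 'SUB C, B'. After: A=0 B=0 C=-6 D=-6 ZF=0 PC=4
First time PC=4: B=0

0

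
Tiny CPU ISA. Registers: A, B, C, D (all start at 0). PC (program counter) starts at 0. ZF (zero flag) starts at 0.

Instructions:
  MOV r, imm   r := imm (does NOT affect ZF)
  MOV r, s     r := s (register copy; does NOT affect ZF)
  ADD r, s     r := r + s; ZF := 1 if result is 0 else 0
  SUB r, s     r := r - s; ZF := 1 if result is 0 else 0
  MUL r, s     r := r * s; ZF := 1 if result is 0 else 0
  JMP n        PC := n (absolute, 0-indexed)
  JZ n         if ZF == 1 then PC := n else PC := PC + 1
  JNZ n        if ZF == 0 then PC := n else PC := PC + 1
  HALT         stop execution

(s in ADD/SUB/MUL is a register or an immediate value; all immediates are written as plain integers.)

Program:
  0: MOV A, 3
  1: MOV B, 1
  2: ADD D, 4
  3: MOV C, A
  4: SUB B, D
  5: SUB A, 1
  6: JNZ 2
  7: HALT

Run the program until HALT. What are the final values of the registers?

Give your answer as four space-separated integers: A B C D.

Answer: 0 -23 1 12

Derivation:
Step 1: PC=0 exec 'MOV A, 3'. After: A=3 B=0 C=0 D=0 ZF=0 PC=1
Step 2: PC=1 exec 'MOV B, 1'. After: A=3 B=1 C=0 D=0 ZF=0 PC=2
Step 3: PC=2 exec 'ADD D, 4'. After: A=3 B=1 C=0 D=4 ZF=0 PC=3
Step 4: PC=3 exec 'MOV C, A'. After: A=3 B=1 C=3 D=4 ZF=0 PC=4
Step 5: PC=4 exec 'SUB B, D'. After: A=3 B=-3 C=3 D=4 ZF=0 PC=5
Step 6: PC=5 exec 'SUB A, 1'. After: A=2 B=-3 C=3 D=4 ZF=0 PC=6
Step 7: PC=6 exec 'JNZ 2'. After: A=2 B=-3 C=3 D=4 ZF=0 PC=2
Step 8: PC=2 exec 'ADD D, 4'. After: A=2 B=-3 C=3 D=8 ZF=0 PC=3
Step 9: PC=3 exec 'MOV C, A'. After: A=2 B=-3 C=2 D=8 ZF=0 PC=4
Step 10: PC=4 exec 'SUB B, D'. After: A=2 B=-11 C=2 D=8 ZF=0 PC=5
Step 11: PC=5 exec 'SUB A, 1'. After: A=1 B=-11 C=2 D=8 ZF=0 PC=6
Step 12: PC=6 exec 'JNZ 2'. After: A=1 B=-11 C=2 D=8 ZF=0 PC=2
Step 13: PC=2 exec 'ADD D, 4'. After: A=1 B=-11 C=2 D=12 ZF=0 PC=3
Step 14: PC=3 exec 'MOV C, A'. After: A=1 B=-11 C=1 D=12 ZF=0 PC=4
Step 15: PC=4 exec 'SUB B, D'. After: A=1 B=-23 C=1 D=12 ZF=0 PC=5
Step 16: PC=5 exec 'SUB A, 1'. After: A=0 B=-23 C=1 D=12 ZF=1 PC=6
Step 17: PC=6 exec 'JNZ 2'. After: A=0 B=-23 C=1 D=12 ZF=1 PC=7
Step 18: PC=7 exec 'HALT'. After: A=0 B=-23 C=1 D=12 ZF=1 PC=7 HALTED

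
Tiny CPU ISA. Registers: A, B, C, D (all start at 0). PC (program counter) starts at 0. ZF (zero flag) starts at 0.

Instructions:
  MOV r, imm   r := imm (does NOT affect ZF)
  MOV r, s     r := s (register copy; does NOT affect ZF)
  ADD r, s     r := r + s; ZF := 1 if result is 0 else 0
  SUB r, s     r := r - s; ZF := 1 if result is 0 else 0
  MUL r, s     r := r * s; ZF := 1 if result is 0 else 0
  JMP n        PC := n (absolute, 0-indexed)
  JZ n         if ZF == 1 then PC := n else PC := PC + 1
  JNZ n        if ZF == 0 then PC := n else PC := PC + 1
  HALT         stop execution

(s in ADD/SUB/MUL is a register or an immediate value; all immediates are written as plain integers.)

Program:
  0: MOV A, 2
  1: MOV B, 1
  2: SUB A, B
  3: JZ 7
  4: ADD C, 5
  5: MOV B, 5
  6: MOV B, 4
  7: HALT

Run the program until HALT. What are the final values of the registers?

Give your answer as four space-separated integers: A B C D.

Answer: 1 4 5 0

Derivation:
Step 1: PC=0 exec 'MOV A, 2'. After: A=2 B=0 C=0 D=0 ZF=0 PC=1
Step 2: PC=1 exec 'MOV B, 1'. After: A=2 B=1 C=0 D=0 ZF=0 PC=2
Step 3: PC=2 exec 'SUB A, B'. After: A=1 B=1 C=0 D=0 ZF=0 PC=3
Step 4: PC=3 exec 'JZ 7'. After: A=1 B=1 C=0 D=0 ZF=0 PC=4
Step 5: PC=4 exec 'ADD C, 5'. After: A=1 B=1 C=5 D=0 ZF=0 PC=5
Step 6: PC=5 exec 'MOV B, 5'. After: A=1 B=5 C=5 D=0 ZF=0 PC=6
Step 7: PC=6 exec 'MOV B, 4'. After: A=1 B=4 C=5 D=0 ZF=0 PC=7
Step 8: PC=7 exec 'HALT'. After: A=1 B=4 C=5 D=0 ZF=0 PC=7 HALTED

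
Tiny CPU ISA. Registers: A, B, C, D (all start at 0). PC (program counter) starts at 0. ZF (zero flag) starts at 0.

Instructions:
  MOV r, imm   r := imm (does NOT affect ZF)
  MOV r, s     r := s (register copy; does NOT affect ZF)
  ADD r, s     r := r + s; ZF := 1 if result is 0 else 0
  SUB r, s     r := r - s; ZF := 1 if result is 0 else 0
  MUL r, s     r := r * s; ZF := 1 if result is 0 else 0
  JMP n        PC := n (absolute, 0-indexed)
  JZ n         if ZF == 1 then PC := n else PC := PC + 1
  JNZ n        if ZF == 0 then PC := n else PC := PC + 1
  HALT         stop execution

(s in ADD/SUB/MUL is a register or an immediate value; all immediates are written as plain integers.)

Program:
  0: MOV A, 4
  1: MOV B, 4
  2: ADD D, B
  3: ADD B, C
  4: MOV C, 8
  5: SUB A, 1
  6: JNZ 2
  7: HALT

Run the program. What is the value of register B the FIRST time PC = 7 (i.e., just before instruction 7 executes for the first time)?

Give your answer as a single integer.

Step 1: PC=0 exec 'MOV A, 4'. After: A=4 B=0 C=0 D=0 ZF=0 PC=1
Step 2: PC=1 exec 'MOV B, 4'. After: A=4 B=4 C=0 D=0 ZF=0 PC=2
Step 3: PC=2 exec 'ADD D, B'. After: A=4 B=4 C=0 D=4 ZF=0 PC=3
Step 4: PC=3 exec 'ADD B, C'. After: A=4 B=4 C=0 D=4 ZF=0 PC=4
Step 5: PC=4 exec 'MOV C, 8'. After: A=4 B=4 C=8 D=4 ZF=0 PC=5
Step 6: PC=5 exec 'SUB A, 1'. After: A=3 B=4 C=8 D=4 ZF=0 PC=6
Step 7: PC=6 exec 'JNZ 2'. After: A=3 B=4 C=8 D=4 ZF=0 PC=2
Step 8: PC=2 exec 'ADD D, B'. After: A=3 B=4 C=8 D=8 ZF=0 PC=3
Step 9: PC=3 exec 'ADD B, C'. After: A=3 B=12 C=8 D=8 ZF=0 PC=4
Step 10: PC=4 exec 'MOV C, 8'. After: A=3 B=12 C=8 D=8 ZF=0 PC=5
Step 11: PC=5 exec 'SUB A, 1'. After: A=2 B=12 C=8 D=8 ZF=0 PC=6
Step 12: PC=6 exec 'JNZ 2'. After: A=2 B=12 C=8 D=8 ZF=0 PC=2
Step 13: PC=2 exec 'ADD D, B'. After: A=2 B=12 C=8 D=20 ZF=0 PC=3
Step 14: PC=3 exec 'ADD B, C'. After: A=2 B=20 C=8 D=20 ZF=0 PC=4
Step 15: PC=4 exec 'MOV C, 8'. After: A=2 B=20 C=8 D=20 ZF=0 PC=5
Step 16: PC=5 exec 'SUB A, 1'. After: A=1 B=20 C=8 D=20 ZF=0 PC=6
Step 17: PC=6 exec 'JNZ 2'. After: A=1 B=20 C=8 D=20 ZF=0 PC=2
Step 18: PC=2 exec 'ADD D, B'. After: A=1 B=20 C=8 D=40 ZF=0 PC=3
Step 19: PC=3 exec 'ADD B, C'. After: A=1 B=28 C=8 D=40 ZF=0 PC=4
Step 20: PC=4 exec 'MOV C, 8'. After: A=1 B=28 C=8 D=40 ZF=0 PC=5
Step 21: PC=5 exec 'SUB A, 1'. After: A=0 B=28 C=8 D=40 ZF=1 PC=6
Step 22: PC=6 exec 'JNZ 2'. After: A=0 B=28 C=8 D=40 ZF=1 PC=7
First time PC=7: B=28

28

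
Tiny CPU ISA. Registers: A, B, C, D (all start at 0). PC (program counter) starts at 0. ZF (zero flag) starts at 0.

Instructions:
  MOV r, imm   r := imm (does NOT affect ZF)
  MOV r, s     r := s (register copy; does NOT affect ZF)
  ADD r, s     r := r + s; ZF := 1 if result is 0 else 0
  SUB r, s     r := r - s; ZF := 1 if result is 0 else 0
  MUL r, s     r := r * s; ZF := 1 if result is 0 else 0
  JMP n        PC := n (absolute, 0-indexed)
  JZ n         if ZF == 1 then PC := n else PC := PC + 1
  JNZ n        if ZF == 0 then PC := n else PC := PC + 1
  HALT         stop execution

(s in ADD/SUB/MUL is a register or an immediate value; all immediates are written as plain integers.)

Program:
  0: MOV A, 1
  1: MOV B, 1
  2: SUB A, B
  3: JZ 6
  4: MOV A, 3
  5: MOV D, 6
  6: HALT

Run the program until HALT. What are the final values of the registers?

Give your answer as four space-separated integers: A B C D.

Answer: 0 1 0 0

Derivation:
Step 1: PC=0 exec 'MOV A, 1'. After: A=1 B=0 C=0 D=0 ZF=0 PC=1
Step 2: PC=1 exec 'MOV B, 1'. After: A=1 B=1 C=0 D=0 ZF=0 PC=2
Step 3: PC=2 exec 'SUB A, B'. After: A=0 B=1 C=0 D=0 ZF=1 PC=3
Step 4: PC=3 exec 'JZ 6'. After: A=0 B=1 C=0 D=0 ZF=1 PC=6
Step 5: PC=6 exec 'HALT'. After: A=0 B=1 C=0 D=0 ZF=1 PC=6 HALTED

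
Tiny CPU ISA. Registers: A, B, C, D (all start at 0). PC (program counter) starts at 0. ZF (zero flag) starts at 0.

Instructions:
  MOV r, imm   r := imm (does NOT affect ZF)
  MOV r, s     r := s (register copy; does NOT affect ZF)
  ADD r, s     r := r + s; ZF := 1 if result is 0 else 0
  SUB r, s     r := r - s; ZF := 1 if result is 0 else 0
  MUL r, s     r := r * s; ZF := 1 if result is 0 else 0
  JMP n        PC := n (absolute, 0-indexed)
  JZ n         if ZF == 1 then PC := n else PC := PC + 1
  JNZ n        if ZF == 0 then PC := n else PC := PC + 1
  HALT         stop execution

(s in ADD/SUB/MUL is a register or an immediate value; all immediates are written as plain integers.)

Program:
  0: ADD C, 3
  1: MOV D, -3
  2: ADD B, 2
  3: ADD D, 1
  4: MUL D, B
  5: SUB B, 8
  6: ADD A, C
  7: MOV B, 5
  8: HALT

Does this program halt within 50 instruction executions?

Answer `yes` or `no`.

Answer: yes

Derivation:
Step 1: PC=0 exec 'ADD C, 3'. After: A=0 B=0 C=3 D=0 ZF=0 PC=1
Step 2: PC=1 exec 'MOV D, -3'. After: A=0 B=0 C=3 D=-3 ZF=0 PC=2
Step 3: PC=2 exec 'ADD B, 2'. After: A=0 B=2 C=3 D=-3 ZF=0 PC=3
Step 4: PC=3 exec 'ADD D, 1'. After: A=0 B=2 C=3 D=-2 ZF=0 PC=4
Step 5: PC=4 exec 'MUL D, B'. After: A=0 B=2 C=3 D=-4 ZF=0 PC=5
Step 6: PC=5 exec 'SUB B, 8'. After: A=0 B=-6 C=3 D=-4 ZF=0 PC=6
Step 7: PC=6 exec 'ADD A, C'. After: A=3 B=-6 C=3 D=-4 ZF=0 PC=7
Step 8: PC=7 exec 'MOV B, 5'. After: A=3 B=5 C=3 D=-4 ZF=0 PC=8
Step 9: PC=8 exec 'HALT'. After: A=3 B=5 C=3 D=-4 ZF=0 PC=8 HALTED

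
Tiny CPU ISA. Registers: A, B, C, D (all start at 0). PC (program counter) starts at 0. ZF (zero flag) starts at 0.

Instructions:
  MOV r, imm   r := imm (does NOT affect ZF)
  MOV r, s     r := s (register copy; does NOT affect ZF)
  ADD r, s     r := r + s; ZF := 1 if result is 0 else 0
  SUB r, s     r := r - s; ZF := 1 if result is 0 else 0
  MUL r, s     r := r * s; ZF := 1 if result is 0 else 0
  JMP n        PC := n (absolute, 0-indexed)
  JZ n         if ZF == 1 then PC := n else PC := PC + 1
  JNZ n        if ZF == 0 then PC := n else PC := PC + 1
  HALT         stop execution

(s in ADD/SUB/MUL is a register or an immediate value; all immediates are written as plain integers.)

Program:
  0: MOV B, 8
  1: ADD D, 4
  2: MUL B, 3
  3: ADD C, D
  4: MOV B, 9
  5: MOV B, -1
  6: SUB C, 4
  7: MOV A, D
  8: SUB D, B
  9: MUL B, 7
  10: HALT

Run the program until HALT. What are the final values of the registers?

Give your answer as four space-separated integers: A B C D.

Step 1: PC=0 exec 'MOV B, 8'. After: A=0 B=8 C=0 D=0 ZF=0 PC=1
Step 2: PC=1 exec 'ADD D, 4'. After: A=0 B=8 C=0 D=4 ZF=0 PC=2
Step 3: PC=2 exec 'MUL B, 3'. After: A=0 B=24 C=0 D=4 ZF=0 PC=3
Step 4: PC=3 exec 'ADD C, D'. After: A=0 B=24 C=4 D=4 ZF=0 PC=4
Step 5: PC=4 exec 'MOV B, 9'. After: A=0 B=9 C=4 D=4 ZF=0 PC=5
Step 6: PC=5 exec 'MOV B, -1'. After: A=0 B=-1 C=4 D=4 ZF=0 PC=6
Step 7: PC=6 exec 'SUB C, 4'. After: A=0 B=-1 C=0 D=4 ZF=1 PC=7
Step 8: PC=7 exec 'MOV A, D'. After: A=4 B=-1 C=0 D=4 ZF=1 PC=8
Step 9: PC=8 exec 'SUB D, B'. After: A=4 B=-1 C=0 D=5 ZF=0 PC=9
Step 10: PC=9 exec 'MUL B, 7'. After: A=4 B=-7 C=0 D=5 ZF=0 PC=10
Step 11: PC=10 exec 'HALT'. After: A=4 B=-7 C=0 D=5 ZF=0 PC=10 HALTED

Answer: 4 -7 0 5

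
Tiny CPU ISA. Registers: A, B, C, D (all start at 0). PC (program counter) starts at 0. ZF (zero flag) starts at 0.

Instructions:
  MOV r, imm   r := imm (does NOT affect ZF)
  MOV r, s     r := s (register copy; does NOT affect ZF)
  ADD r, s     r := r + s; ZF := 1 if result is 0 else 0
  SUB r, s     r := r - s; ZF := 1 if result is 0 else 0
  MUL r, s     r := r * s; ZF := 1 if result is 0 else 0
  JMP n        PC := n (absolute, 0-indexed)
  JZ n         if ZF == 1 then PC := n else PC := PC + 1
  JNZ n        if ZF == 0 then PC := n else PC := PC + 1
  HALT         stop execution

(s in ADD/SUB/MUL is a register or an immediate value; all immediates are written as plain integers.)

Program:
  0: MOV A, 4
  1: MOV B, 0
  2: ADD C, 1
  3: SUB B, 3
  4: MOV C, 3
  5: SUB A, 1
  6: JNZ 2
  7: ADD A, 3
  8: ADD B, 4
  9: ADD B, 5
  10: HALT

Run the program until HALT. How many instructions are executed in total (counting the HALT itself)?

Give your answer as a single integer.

Answer: 26

Derivation:
Step 1: PC=0 exec 'MOV A, 4'. After: A=4 B=0 C=0 D=0 ZF=0 PC=1
Step 2: PC=1 exec 'MOV B, 0'. After: A=4 B=0 C=0 D=0 ZF=0 PC=2
Step 3: PC=2 exec 'ADD C, 1'. After: A=4 B=0 C=1 D=0 ZF=0 PC=3
Step 4: PC=3 exec 'SUB B, 3'. After: A=4 B=-3 C=1 D=0 ZF=0 PC=4
Step 5: PC=4 exec 'MOV C, 3'. After: A=4 B=-3 C=3 D=0 ZF=0 PC=5
Step 6: PC=5 exec 'SUB A, 1'. After: A=3 B=-3 C=3 D=0 ZF=0 PC=6
Step 7: PC=6 exec 'JNZ 2'. After: A=3 B=-3 C=3 D=0 ZF=0 PC=2
Step 8: PC=2 exec 'ADD C, 1'. After: A=3 B=-3 C=4 D=0 ZF=0 PC=3
Step 9: PC=3 exec 'SUB B, 3'. After: A=3 B=-6 C=4 D=0 ZF=0 PC=4
Step 10: PC=4 exec 'MOV C, 3'. After: A=3 B=-6 C=3 D=0 ZF=0 PC=5
Step 11: PC=5 exec 'SUB A, 1'. After: A=2 B=-6 C=3 D=0 ZF=0 PC=6
Step 12: PC=6 exec 'JNZ 2'. After: A=2 B=-6 C=3 D=0 ZF=0 PC=2
Step 13: PC=2 exec 'ADD C, 1'. After: A=2 B=-6 C=4 D=0 ZF=0 PC=3
Step 14: PC=3 exec 'SUB B, 3'. After: A=2 B=-9 C=4 D=0 ZF=0 PC=4
Step 15: PC=4 exec 'MOV C, 3'. After: A=2 B=-9 C=3 D=0 ZF=0 PC=5
Step 16: PC=5 exec 'SUB A, 1'. After: A=1 B=-9 C=3 D=0 ZF=0 PC=6
Step 17: PC=6 exec 'JNZ 2'. After: A=1 B=-9 C=3 D=0 ZF=0 PC=2
Step 18: PC=2 exec 'ADD C, 1'. After: A=1 B=-9 C=4 D=0 ZF=0 PC=3
Step 19: PC=3 exec 'SUB B, 3'. After: A=1 B=-12 C=4 D=0 ZF=0 PC=4
Step 20: PC=4 exec 'MOV C, 3'. After: A=1 B=-12 C=3 D=0 ZF=0 PC=5
Step 21: PC=5 exec 'SUB A, 1'. After: A=0 B=-12 C=3 D=0 ZF=1 PC=6
Step 22: PC=6 exec 'JNZ 2'. After: A=0 B=-12 C=3 D=0 ZF=1 PC=7
Step 23: PC=7 exec 'ADD A, 3'. After: A=3 B=-12 C=3 D=0 ZF=0 PC=8
Step 24: PC=8 exec 'ADD B, 4'. After: A=3 B=-8 C=3 D=0 ZF=0 PC=9
Step 25: PC=9 exec 'ADD B, 5'. After: A=3 B=-3 C=3 D=0 ZF=0 PC=10
Step 26: PC=10 exec 'HALT'. After: A=3 B=-3 C=3 D=0 ZF=0 PC=10 HALTED
Total instructions executed: 26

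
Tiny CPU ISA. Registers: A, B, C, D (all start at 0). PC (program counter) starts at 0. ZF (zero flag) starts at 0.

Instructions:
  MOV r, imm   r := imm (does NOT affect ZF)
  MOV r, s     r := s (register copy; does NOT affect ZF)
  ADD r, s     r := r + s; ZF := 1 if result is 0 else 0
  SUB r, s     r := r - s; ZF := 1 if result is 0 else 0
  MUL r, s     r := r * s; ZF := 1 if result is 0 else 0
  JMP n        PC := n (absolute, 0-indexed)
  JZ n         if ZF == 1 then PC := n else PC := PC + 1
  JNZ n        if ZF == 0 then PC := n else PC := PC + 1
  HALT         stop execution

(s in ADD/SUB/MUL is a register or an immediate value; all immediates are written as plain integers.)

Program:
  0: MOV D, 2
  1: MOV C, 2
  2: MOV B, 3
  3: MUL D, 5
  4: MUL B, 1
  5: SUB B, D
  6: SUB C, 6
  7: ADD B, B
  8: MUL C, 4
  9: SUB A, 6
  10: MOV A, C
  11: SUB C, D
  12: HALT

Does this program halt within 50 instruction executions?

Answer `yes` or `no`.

Step 1: PC=0 exec 'MOV D, 2'. After: A=0 B=0 C=0 D=2 ZF=0 PC=1
Step 2: PC=1 exec 'MOV C, 2'. After: A=0 B=0 C=2 D=2 ZF=0 PC=2
Step 3: PC=2 exec 'MOV B, 3'. After: A=0 B=3 C=2 D=2 ZF=0 PC=3
Step 4: PC=3 exec 'MUL D, 5'. After: A=0 B=3 C=2 D=10 ZF=0 PC=4
Step 5: PC=4 exec 'MUL B, 1'. After: A=0 B=3 C=2 D=10 ZF=0 PC=5
Step 6: PC=5 exec 'SUB B, D'. After: A=0 B=-7 C=2 D=10 ZF=0 PC=6
Step 7: PC=6 exec 'SUB C, 6'. After: A=0 B=-7 C=-4 D=10 ZF=0 PC=7
Step 8: PC=7 exec 'ADD B, B'. After: A=0 B=-14 C=-4 D=10 ZF=0 PC=8
Step 9: PC=8 exec 'MUL C, 4'. After: A=0 B=-14 C=-16 D=10 ZF=0 PC=9
Step 10: PC=9 exec 'SUB A, 6'. After: A=-6 B=-14 C=-16 D=10 ZF=0 PC=10
Step 11: PC=10 exec 'MOV A, C'. After: A=-16 B=-14 C=-16 D=10 ZF=0 PC=11
Step 12: PC=11 exec 'SUB C, D'. After: A=-16 B=-14 C=-26 D=10 ZF=0 PC=12
Step 13: PC=12 exec 'HALT'. After: A=-16 B=-14 C=-26 D=10 ZF=0 PC=12 HALTED

Answer: yes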